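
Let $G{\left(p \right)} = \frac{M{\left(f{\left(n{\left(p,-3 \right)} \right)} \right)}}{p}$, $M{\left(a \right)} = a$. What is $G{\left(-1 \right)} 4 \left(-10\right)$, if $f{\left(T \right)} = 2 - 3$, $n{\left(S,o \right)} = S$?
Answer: $-40$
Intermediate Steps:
$f{\left(T \right)} = -1$
$G{\left(p \right)} = - \frac{1}{p}$
$G{\left(-1 \right)} 4 \left(-10\right) = - \frac{1}{-1} \cdot 4 \left(-10\right) = \left(-1\right) \left(-1\right) 4 \left(-10\right) = 1 \cdot 4 \left(-10\right) = 4 \left(-10\right) = -40$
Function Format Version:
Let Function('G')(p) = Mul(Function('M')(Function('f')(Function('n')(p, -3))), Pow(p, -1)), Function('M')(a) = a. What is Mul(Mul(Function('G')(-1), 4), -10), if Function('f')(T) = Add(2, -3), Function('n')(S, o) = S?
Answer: -40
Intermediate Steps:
Function('f')(T) = -1
Function('G')(p) = Mul(-1, Pow(p, -1))
Mul(Mul(Function('G')(-1), 4), -10) = Mul(Mul(Mul(-1, Pow(-1, -1)), 4), -10) = Mul(Mul(Mul(-1, -1), 4), -10) = Mul(Mul(1, 4), -10) = Mul(4, -10) = -40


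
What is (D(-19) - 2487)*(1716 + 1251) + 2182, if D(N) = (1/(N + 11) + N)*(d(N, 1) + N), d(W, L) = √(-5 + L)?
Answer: -50388907/8 - 453951*I/4 ≈ -6.2986e+6 - 1.1349e+5*I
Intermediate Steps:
D(N) = (N + 1/(11 + N))*(N + 2*I) (D(N) = (1/(N + 11) + N)*(√(-5 + 1) + N) = (1/(11 + N) + N)*(√(-4) + N) = (N + 1/(11 + N))*(2*I + N) = (N + 1/(11 + N))*(N + 2*I))
(D(-19) - 2487)*(1716 + 1251) + 2182 = (((-19)³ + 2*I - 19*(1 + 22*I) + (-19)²*(11 + 2*I))/(11 - 19) - 2487)*(1716 + 1251) + 2182 = ((-6859 + 2*I + (-19 - 418*I) + 361*(11 + 2*I))/(-8) - 2487)*2967 + 2182 = (-(-6859 + 2*I + (-19 - 418*I) + (3971 + 722*I))/8 - 2487)*2967 + 2182 = (-(-2907 + 306*I)/8 - 2487)*2967 + 2182 = ((2907/8 - 153*I/4) - 2487)*2967 + 2182 = (-16989/8 - 153*I/4)*2967 + 2182 = (-50406363/8 - 453951*I/4) + 2182 = -50388907/8 - 453951*I/4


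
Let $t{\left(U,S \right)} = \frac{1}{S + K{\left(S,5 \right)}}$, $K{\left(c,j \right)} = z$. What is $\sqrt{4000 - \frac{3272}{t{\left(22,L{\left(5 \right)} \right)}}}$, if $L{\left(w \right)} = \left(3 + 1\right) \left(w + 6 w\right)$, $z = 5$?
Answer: $2 i \sqrt{117610} \approx 685.89 i$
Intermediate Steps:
$K{\left(c,j \right)} = 5$
$L{\left(w \right)} = 28 w$ ($L{\left(w \right)} = 4 \cdot 7 w = 28 w$)
$t{\left(U,S \right)} = \frac{1}{5 + S}$ ($t{\left(U,S \right)} = \frac{1}{S + 5} = \frac{1}{5 + S}$)
$\sqrt{4000 - \frac{3272}{t{\left(22,L{\left(5 \right)} \right)}}} = \sqrt{4000 - \frac{3272}{\frac{1}{5 + 28 \cdot 5}}} = \sqrt{4000 - \frac{3272}{\frac{1}{5 + 140}}} = \sqrt{4000 - \frac{3272}{\frac{1}{145}}} = \sqrt{4000 - 3272 \frac{1}{\frac{1}{145}}} = \sqrt{4000 - 474440} = \sqrt{-470440} = 2 i \sqrt{117610}$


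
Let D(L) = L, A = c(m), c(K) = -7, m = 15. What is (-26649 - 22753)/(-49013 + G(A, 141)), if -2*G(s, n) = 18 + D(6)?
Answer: 49402/49025 ≈ 1.0077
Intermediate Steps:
A = -7
G(s, n) = -12 (G(s, n) = -(18 + 6)/2 = -1/2*24 = -12)
(-26649 - 22753)/(-49013 + G(A, 141)) = (-26649 - 22753)/(-49013 - 12) = -49402/(-49025) = -49402*(-1/49025) = 49402/49025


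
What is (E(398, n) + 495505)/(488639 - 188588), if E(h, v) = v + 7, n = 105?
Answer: 495617/300051 ≈ 1.6518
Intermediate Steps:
E(h, v) = 7 + v
(E(398, n) + 495505)/(488639 - 188588) = ((7 + 105) + 495505)/(488639 - 188588) = (112 + 495505)/300051 = 495617*(1/300051) = 495617/300051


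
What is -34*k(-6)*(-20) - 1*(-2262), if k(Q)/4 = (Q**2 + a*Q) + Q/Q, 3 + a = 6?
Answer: 53942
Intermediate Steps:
a = 3 (a = -3 + 6 = 3)
k(Q) = 4 + 4*Q**2 + 12*Q (k(Q) = 4*((Q**2 + 3*Q) + Q/Q) = 4*((Q**2 + 3*Q) + 1) = 4*(1 + Q**2 + 3*Q) = 4 + 4*Q**2 + 12*Q)
-34*k(-6)*(-20) - 1*(-2262) = -34*(4 + 4*(-6)**2 + 12*(-6))*(-20) - 1*(-2262) = -34*(4 + 4*36 - 72)*(-20) + 2262 = -34*(4 + 144 - 72)*(-20) + 2262 = -34*76*(-20) + 2262 = -2584*(-20) + 2262 = 51680 + 2262 = 53942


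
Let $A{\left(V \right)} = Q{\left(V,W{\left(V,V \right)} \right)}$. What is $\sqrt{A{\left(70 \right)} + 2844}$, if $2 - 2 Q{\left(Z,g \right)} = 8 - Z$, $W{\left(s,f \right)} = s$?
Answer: $2 \sqrt{719} \approx 53.628$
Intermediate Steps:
$Q{\left(Z,g \right)} = -3 + \frac{Z}{2}$ ($Q{\left(Z,g \right)} = 1 - \frac{8 - Z}{2} = 1 + \left(-4 + \frac{Z}{2}\right) = -3 + \frac{Z}{2}$)
$A{\left(V \right)} = -3 + \frac{V}{2}$
$\sqrt{A{\left(70 \right)} + 2844} = \sqrt{\left(-3 + \frac{1}{2} \cdot 70\right) + 2844} = \sqrt{\left(-3 + 35\right) + 2844} = \sqrt{32 + 2844} = \sqrt{2876} = 2 \sqrt{719}$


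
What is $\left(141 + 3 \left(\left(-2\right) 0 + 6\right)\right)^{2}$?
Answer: $25281$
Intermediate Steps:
$\left(141 + 3 \left(\left(-2\right) 0 + 6\right)\right)^{2} = \left(141 + 3 \left(0 + 6\right)\right)^{2} = \left(141 + 3 \cdot 6\right)^{2} = \left(141 + 18\right)^{2} = 159^{2} = 25281$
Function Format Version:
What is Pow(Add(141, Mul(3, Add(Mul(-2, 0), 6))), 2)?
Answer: 25281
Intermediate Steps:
Pow(Add(141, Mul(3, Add(Mul(-2, 0), 6))), 2) = Pow(Add(141, Mul(3, Add(0, 6))), 2) = Pow(Add(141, Mul(3, 6)), 2) = Pow(Add(141, 18), 2) = Pow(159, 2) = 25281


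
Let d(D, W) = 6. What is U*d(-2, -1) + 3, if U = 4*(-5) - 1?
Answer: -123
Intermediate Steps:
U = -21 (U = -20 - 1 = -21)
U*d(-2, -1) + 3 = -21*6 + 3 = -126 + 3 = -123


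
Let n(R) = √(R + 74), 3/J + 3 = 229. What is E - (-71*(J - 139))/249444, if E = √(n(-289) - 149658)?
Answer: -2230181/56374344 + √(-149658 + I*√215) ≈ -0.020609 + 386.86*I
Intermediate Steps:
J = 3/226 (J = 3/(-3 + 229) = 3/226 ≈ 0.013274)
n(R) = √(74 + R)
E = √(-149658 + I*√215) (E = √(√(74 - 289) - 149658) = √(√(-215) - 149658) = √(I*√215 - 149658) = √(-149658 + I*√215) ≈ 0.019 + 386.86*I)
E - (-71*(J - 139))/249444 = √(-149658 + I*√215) - (-71*(3/226 - 139))/249444 = √(-149658 + I*√215) - (-71*(-31411/226))/249444 = √(-149658 + I*√215) - 2230181/(226*249444) = √(-149658 + I*√215) - 1*2230181/56374344 = √(-149658 + I*√215) - 2230181/56374344 = -2230181/56374344 + √(-149658 + I*√215)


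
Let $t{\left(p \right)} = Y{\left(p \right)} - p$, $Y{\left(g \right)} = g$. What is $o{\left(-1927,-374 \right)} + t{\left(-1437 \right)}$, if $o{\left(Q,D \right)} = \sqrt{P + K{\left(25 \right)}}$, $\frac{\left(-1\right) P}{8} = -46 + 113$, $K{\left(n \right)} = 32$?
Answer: $6 i \sqrt{14} \approx 22.45 i$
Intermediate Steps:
$P = -536$ ($P = - 8 \left(-46 + 113\right) = \left(-8\right) 67 = -536$)
$o{\left(Q,D \right)} = 6 i \sqrt{14}$ ($o{\left(Q,D \right)} = \sqrt{-536 + 32} = \sqrt{-504} = 6 i \sqrt{14}$)
$t{\left(p \right)} = 0$ ($t{\left(p \right)} = p - p = 0$)
$o{\left(-1927,-374 \right)} + t{\left(-1437 \right)} = 6 i \sqrt{14} + 0 = 6 i \sqrt{14}$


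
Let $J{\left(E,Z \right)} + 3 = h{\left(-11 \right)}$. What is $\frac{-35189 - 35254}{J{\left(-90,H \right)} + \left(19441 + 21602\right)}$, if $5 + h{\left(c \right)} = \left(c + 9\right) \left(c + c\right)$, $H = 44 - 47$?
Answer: $- \frac{23481}{13693} \approx -1.7148$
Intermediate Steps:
$H = -3$ ($H = 44 - 47 = -3$)
$h{\left(c \right)} = -5 + 2 c \left(9 + c\right)$ ($h{\left(c \right)} = -5 + \left(c + 9\right) \left(c + c\right) = -5 + \left(9 + c\right) 2 c = -5 + 2 c \left(9 + c\right)$)
$J{\left(E,Z \right)} = 36$ ($J{\left(E,Z \right)} = -3 + \left(-5 + 2 \left(-11\right)^{2} + 18 \left(-11\right)\right) = -3 - -39 = -3 + 39 = 36$)
$\frac{-35189 - 35254}{J{\left(-90,H \right)} + \left(19441 + 21602\right)} = \frac{-35189 - 35254}{36 + \left(19441 + 21602\right)} = - \frac{70443}{36 + 41043} = - \frac{70443}{41079} = \left(-70443\right) \frac{1}{41079} = - \frac{23481}{13693}$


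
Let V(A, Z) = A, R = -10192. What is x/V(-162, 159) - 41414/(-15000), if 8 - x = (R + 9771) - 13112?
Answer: -16367161/202500 ≈ -80.825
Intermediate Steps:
x = 13541 (x = 8 - ((-10192 + 9771) - 13112) = 8 - (-421 - 13112) = 8 - 1*(-13533) = 8 + 13533 = 13541)
x/V(-162, 159) - 41414/(-15000) = 13541/(-162) - 41414/(-15000) = 13541*(-1/162) - 41414*(-1/15000) = -13541/162 + 20707/7500 = -16367161/202500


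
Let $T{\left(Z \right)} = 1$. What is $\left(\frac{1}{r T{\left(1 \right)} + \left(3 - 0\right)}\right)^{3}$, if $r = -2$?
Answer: $1$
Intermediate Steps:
$\left(\frac{1}{r T{\left(1 \right)} + \left(3 - 0\right)}\right)^{3} = \left(\frac{1}{\left(-2\right) 1 + \left(3 - 0\right)}\right)^{3} = \left(\frac{1}{-2 + \left(3 + 0\right)}\right)^{3} = \left(\frac{1}{-2 + 3}\right)^{3} = \left(1^{-1}\right)^{3} = 1^{3} = 1$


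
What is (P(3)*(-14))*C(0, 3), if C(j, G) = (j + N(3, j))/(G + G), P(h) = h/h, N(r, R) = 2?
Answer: -14/3 ≈ -4.6667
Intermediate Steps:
P(h) = 1
C(j, G) = (2 + j)/(2*G) (C(j, G) = (j + 2)/(G + G) = (2 + j)/((2*G)) = (2 + j)*(1/(2*G)) = (2 + j)/(2*G))
(P(3)*(-14))*C(0, 3) = (1*(-14))*((½)*(2 + 0)/3) = -7*2/3 = -14*⅓ = -14/3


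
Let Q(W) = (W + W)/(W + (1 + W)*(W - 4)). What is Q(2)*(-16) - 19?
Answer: -3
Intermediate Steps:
Q(W) = 2*W/(W + (1 + W)*(-4 + W)) (Q(W) = (2*W)/(W + (1 + W)*(-4 + W)) = 2*W/(W + (1 + W)*(-4 + W)))
Q(2)*(-16) - 19 = (2*2/(-4 + 2² - 2*2))*(-16) - 19 = (2*2/(-4 + 4 - 4))*(-16) - 19 = (2*2/(-4))*(-16) - 19 = (2*2*(-¼))*(-16) - 19 = -1*(-16) - 19 = 16 - 19 = -3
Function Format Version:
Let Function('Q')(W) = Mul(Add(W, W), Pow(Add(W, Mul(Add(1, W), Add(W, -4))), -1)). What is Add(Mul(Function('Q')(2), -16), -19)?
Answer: -3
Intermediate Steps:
Function('Q')(W) = Mul(2, W, Pow(Add(W, Mul(Add(1, W), Add(-4, W))), -1)) (Function('Q')(W) = Mul(Mul(2, W), Pow(Add(W, Mul(Add(1, W), Add(-4, W))), -1)) = Mul(2, W, Pow(Add(W, Mul(Add(1, W), Add(-4, W))), -1)))
Add(Mul(Function('Q')(2), -16), -19) = Add(Mul(Mul(2, 2, Pow(Add(-4, Pow(2, 2), Mul(-2, 2)), -1)), -16), -19) = Add(Mul(Mul(2, 2, Pow(Add(-4, 4, -4), -1)), -16), -19) = Add(Mul(Mul(2, 2, Pow(-4, -1)), -16), -19) = Add(Mul(Mul(2, 2, Rational(-1, 4)), -16), -19) = Add(Mul(-1, -16), -19) = Add(16, -19) = -3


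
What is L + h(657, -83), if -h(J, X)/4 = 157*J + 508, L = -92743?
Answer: -507371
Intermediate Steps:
h(J, X) = -2032 - 628*J (h(J, X) = -4*(157*J + 508) = -4*(508 + 157*J) = -2032 - 628*J)
L + h(657, -83) = -92743 + (-2032 - 628*657) = -92743 + (-2032 - 412596) = -92743 - 414628 = -507371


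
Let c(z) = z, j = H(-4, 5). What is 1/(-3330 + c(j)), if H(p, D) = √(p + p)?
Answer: -1665/5544454 - I*√2/5544454 ≈ -0.0003003 - 2.5507e-7*I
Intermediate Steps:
H(p, D) = √2*√p (H(p, D) = √(2*p) = √2*√p)
j = 2*I*√2 (j = √2*√(-4) = √2*(2*I) = 2*I*√2 ≈ 2.8284*I)
1/(-3330 + c(j)) = 1/(-3330 + 2*I*√2)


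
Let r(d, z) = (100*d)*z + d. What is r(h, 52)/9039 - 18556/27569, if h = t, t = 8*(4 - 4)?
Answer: -18556/27569 ≈ -0.67307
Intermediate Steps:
t = 0 (t = 8*0 = 0)
h = 0
r(d, z) = d + 100*d*z (r(d, z) = 100*d*z + d = d + 100*d*z)
r(h, 52)/9039 - 18556/27569 = (0*(1 + 100*52))/9039 - 18556/27569 = (0*(1 + 5200))*(1/9039) - 18556*1/27569 = (0*5201)*(1/9039) - 18556/27569 = 0*(1/9039) - 18556/27569 = 0 - 18556/27569 = -18556/27569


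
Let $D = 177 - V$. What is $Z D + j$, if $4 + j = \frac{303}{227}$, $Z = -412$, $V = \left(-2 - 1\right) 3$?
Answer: $- \frac{17396069}{227} \approx -76635.0$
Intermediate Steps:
$V = -9$ ($V = \left(-3\right) 3 = -9$)
$j = - \frac{605}{227}$ ($j = -4 + \frac{303}{227} = - \frac{605}{227} \approx -2.6652$)
$D = 186$ ($D = 177 - -9 = 177 + 9 = 186$)
$Z D + j = \left(-412\right) 186 - \frac{605}{227} = -76632 - \frac{605}{227} = - \frac{17396069}{227}$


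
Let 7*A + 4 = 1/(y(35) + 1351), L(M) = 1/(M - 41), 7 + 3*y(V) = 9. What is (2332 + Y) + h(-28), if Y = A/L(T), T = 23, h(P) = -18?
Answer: 65974796/28385 ≈ 2324.3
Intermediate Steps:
y(V) = ⅔ (y(V) = -7/3 + (⅓)*9 = -7/3 + 3 = ⅔)
L(M) = 1/(-41 + M)
A = -16217/28385 (A = -4/7 + 1/(7*(⅔ + 1351)) = -4/7 + 1/(7*(4055/3)) = -4/7 + (⅐)*(3/4055) = -4/7 + 3/28385 = -16217/28385 ≈ -0.57132)
Y = 291906/28385 (Y = -16217/(28385*(1/(-41 + 23))) = -16217/(28385*(1/(-18))) = -16217/(28385*(-1/18)) = -16217/28385*(-18) = 291906/28385 ≈ 10.284)
(2332 + Y) + h(-28) = (2332 + 291906/28385) - 18 = 66485726/28385 - 18 = 65974796/28385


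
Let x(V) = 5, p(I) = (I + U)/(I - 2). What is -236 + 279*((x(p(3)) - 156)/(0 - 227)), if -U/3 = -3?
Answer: -11443/227 ≈ -50.410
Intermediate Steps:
U = 9 (U = -3*(-3) = 9)
p(I) = (9 + I)/(-2 + I) (p(I) = (I + 9)/(I - 2) = (9 + I)/(-2 + I))
-236 + 279*((x(p(3)) - 156)/(0 - 227)) = -236 + 279*((5 - 156)/(0 - 227)) = -236 + 279*(-151/(-227)) = -236 + 279*(-151*(-1/227)) = -236 + 279*(151/227) = -236 + 42129/227 = -11443/227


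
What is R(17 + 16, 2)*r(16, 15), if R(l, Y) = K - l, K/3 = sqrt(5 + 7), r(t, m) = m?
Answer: -495 + 90*sqrt(3) ≈ -339.12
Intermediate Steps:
K = 6*sqrt(3) (K = 3*sqrt(5 + 7) = 3*sqrt(12) = 3*(2*sqrt(3)) = 6*sqrt(3) ≈ 10.392)
R(l, Y) = -l + 6*sqrt(3) (R(l, Y) = 6*sqrt(3) - l = -l + 6*sqrt(3))
R(17 + 16, 2)*r(16, 15) = (-(17 + 16) + 6*sqrt(3))*15 = (-1*33 + 6*sqrt(3))*15 = (-33 + 6*sqrt(3))*15 = -495 + 90*sqrt(3)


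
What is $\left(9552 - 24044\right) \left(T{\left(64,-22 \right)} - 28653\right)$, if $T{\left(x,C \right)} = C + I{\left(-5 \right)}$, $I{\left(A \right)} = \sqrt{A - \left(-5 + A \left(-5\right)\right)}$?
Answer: $415558100 - 72460 i \approx 4.1556 \cdot 10^{8} - 72460.0 i$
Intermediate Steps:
$I{\left(A \right)} = \sqrt{5 + 6 A}$ ($I{\left(A \right)} = \sqrt{A - \left(-5 - 5 A\right)} = \sqrt{A + \left(5 + 5 A\right)} = \sqrt{5 + 6 A}$)
$T{\left(x,C \right)} = C + 5 i$ ($T{\left(x,C \right)} = C + \sqrt{5 + 6 \left(-5\right)} = C + \sqrt{5 - 30} = C + \sqrt{-25} = C + 5 i$)
$\left(9552 - 24044\right) \left(T{\left(64,-22 \right)} - 28653\right) = \left(9552 - 24044\right) \left(\left(-22 + 5 i\right) - 28653\right) = - 14492 \left(-28675 + 5 i\right) = 415558100 - 72460 i$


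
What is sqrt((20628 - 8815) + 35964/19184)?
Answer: 7*sqrt(1386536789)/2398 ≈ 108.70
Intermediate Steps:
sqrt((20628 - 8815) + 35964/19184) = sqrt(11813 + 35964*(1/19184)) = sqrt(11813 + 8991/4796) = sqrt(56664139/4796) = 7*sqrt(1386536789)/2398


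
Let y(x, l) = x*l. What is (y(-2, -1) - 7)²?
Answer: 25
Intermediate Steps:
y(x, l) = l*x
(y(-2, -1) - 7)² = (-1*(-2) - 7)² = (2 - 7)² = (-5)² = 25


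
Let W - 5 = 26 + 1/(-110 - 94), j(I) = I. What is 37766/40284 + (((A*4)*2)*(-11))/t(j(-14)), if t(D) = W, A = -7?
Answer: 2650521497/127357866 ≈ 20.812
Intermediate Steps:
W = 6323/204 (W = 5 + (26 + 1/(-110 - 94)) = 5 + (26 + 1/(-204)) = 5 + (26 - 1/204) = 5 + 5303/204 = 6323/204 ≈ 30.995)
t(D) = 6323/204
37766/40284 + (((A*4)*2)*(-11))/t(j(-14)) = 37766/40284 + ((-7*4*2)*(-11))/(6323/204) = 37766*(1/40284) + (-28*2*(-11))*(204/6323) = 18883/20142 - 56*(-11)*(204/6323) = 18883/20142 + 616*(204/6323) = 18883/20142 + 125664/6323 = 2650521497/127357866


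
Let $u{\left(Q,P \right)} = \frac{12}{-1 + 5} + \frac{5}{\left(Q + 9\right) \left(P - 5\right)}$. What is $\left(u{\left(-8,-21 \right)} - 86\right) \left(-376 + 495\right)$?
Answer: $- \frac{257397}{26} \approx -9899.9$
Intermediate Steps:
$u{\left(Q,P \right)} = 3 + \frac{5}{\left(-5 + P\right) \left(9 + Q\right)}$ ($u{\left(Q,P \right)} = \frac{12}{4} + \frac{5}{\left(9 + Q\right) \left(-5 + P\right)} = 12 \cdot \frac{1}{4} + \frac{5}{\left(-5 + P\right) \left(9 + Q\right)} = 3 + 5 \frac{1}{\left(-5 + P\right) \left(9 + Q\right)} = 3 + \frac{5}{\left(-5 + P\right) \left(9 + Q\right)}$)
$\left(u{\left(-8,-21 \right)} - 86\right) \left(-376 + 495\right) = \left(\frac{-130 - -120 + 27 \left(-21\right) + 3 \left(-21\right) \left(-8\right)}{-45 - -40 + 9 \left(-21\right) - -168} - 86\right) \left(-376 + 495\right) = \left(\frac{-130 + 120 - 567 + 504}{-45 + 40 - 189 + 168} - 86\right) 119 = \left(\frac{1}{-26} \left(-73\right) - 86\right) 119 = \left(\left(- \frac{1}{26}\right) \left(-73\right) - 86\right) 119 = \left(\frac{73}{26} - 86\right) 119 = \left(- \frac{2163}{26}\right) 119 = - \frac{257397}{26}$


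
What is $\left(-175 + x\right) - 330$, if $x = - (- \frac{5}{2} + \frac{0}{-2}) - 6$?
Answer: $- \frac{1017}{2} \approx -508.5$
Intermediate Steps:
$x = - \frac{7}{2}$ ($x = - (\left(-5\right) \frac{1}{2} + 0 \left(- \frac{1}{2}\right)) - 6 = - (- \frac{5}{2} + 0) - 6 = \left(-1\right) \left(- \frac{5}{2}\right) - 6 = \frac{5}{2} - 6 = - \frac{7}{2} \approx -3.5$)
$\left(-175 + x\right) - 330 = \left(-175 - \frac{7}{2}\right) - 330 = - \frac{357}{2} - 330 = - \frac{1017}{2}$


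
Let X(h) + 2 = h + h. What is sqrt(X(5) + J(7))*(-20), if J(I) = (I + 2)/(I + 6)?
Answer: -20*sqrt(1469)/13 ≈ -58.965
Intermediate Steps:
X(h) = -2 + 2*h (X(h) = -2 + (h + h) = -2 + 2*h)
J(I) = (2 + I)/(6 + I)
sqrt(X(5) + J(7))*(-20) = sqrt((-2 + 2*5) + (2 + 7)/(6 + 7))*(-20) = sqrt((-2 + 10) + 9/13)*(-20) = sqrt(8 + (1/13)*9)*(-20) = sqrt(8 + 9/13)*(-20) = sqrt(113/13)*(-20) = (sqrt(1469)/13)*(-20) = -20*sqrt(1469)/13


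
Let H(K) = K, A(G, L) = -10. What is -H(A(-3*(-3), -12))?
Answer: 10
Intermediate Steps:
-H(A(-3*(-3), -12)) = -1*(-10) = 10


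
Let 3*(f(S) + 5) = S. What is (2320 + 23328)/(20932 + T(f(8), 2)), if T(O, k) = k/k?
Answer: 25648/20933 ≈ 1.2252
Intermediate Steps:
f(S) = -5 + S/3
T(O, k) = 1
(2320 + 23328)/(20932 + T(f(8), 2)) = (2320 + 23328)/(20932 + 1) = 25648/20933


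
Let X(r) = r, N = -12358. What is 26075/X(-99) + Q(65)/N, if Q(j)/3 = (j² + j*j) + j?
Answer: -324763805/1223442 ≈ -265.45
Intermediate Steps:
Q(j) = 3*j + 6*j² (Q(j) = 3*((j² + j*j) + j) = 3*((j² + j²) + j) = 3*(2*j² + j) = 3*(j + 2*j²) = 3*j + 6*j²)
26075/X(-99) + Q(65)/N = 26075/(-99) + (3*65*(1 + 2*65))/(-12358) = 26075*(-1/99) + (3*65*(1 + 130))*(-1/12358) = -26075/99 + (3*65*131)*(-1/12358) = -26075/99 + 25545*(-1/12358) = -26075/99 - 25545/12358 = -324763805/1223442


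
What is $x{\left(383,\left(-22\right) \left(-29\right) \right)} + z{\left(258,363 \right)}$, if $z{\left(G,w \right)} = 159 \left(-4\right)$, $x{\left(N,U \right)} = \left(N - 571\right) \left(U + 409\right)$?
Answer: $-197472$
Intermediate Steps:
$x{\left(N,U \right)} = \left(-571 + N\right) \left(409 + U\right)$
$z{\left(G,w \right)} = -636$
$x{\left(383,\left(-22\right) \left(-29\right) \right)} + z{\left(258,363 \right)} = \left(-233539 - 571 \left(\left(-22\right) \left(-29\right)\right) + 409 \cdot 383 + 383 \left(\left(-22\right) \left(-29\right)\right)\right) - 636 = \left(-233539 - 364298 + 156647 + 383 \cdot 638\right) - 636 = \left(-233539 - 364298 + 156647 + 244354\right) - 636 = -196836 - 636 = -197472$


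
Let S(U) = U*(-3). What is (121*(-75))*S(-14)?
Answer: -381150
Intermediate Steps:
S(U) = -3*U
(121*(-75))*S(-14) = (121*(-75))*(-3*(-14)) = -9075*42 = -381150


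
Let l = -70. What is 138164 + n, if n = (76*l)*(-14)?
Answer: 212644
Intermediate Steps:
n = 74480 (n = (76*(-70))*(-14) = -5320*(-14) = 74480)
138164 + n = 138164 + 74480 = 212644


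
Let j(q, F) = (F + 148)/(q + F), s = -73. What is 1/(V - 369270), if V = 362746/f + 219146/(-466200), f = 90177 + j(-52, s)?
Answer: -157808700/58273458024421 ≈ -2.7081e-6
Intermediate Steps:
j(q, F) = (148 + F)/(F + q)
f = 450882/5 (f = 90177 + (148 - 73)/(-73 - 52) = 90177 + 75/(-125) = 90177 - 1/125*75 = 90177 - 3/5 = 450882/5 ≈ 90176.)
V = 560624579/157808700 (V = 362746/(450882/5) + 219146/(-466200) = 362746*(5/450882) + 219146*(-1/466200) = 906865/225441 - 109573/233100 = 560624579/157808700 ≈ 3.5526)
1/(V - 369270) = 1/(560624579/157808700 - 369270) = 1/(-58273458024421/157808700) = -157808700/58273458024421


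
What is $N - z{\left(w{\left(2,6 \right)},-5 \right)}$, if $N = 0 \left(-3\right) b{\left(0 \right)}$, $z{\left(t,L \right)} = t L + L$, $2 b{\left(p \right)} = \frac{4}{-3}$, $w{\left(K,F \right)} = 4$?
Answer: $25$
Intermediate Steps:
$b{\left(p \right)} = - \frac{2}{3}$ ($b{\left(p \right)} = \frac{4 \frac{1}{-3}}{2} = \frac{4 \left(- \frac{1}{3}\right)}{2} = \frac{1}{2} \left(- \frac{4}{3}\right) = - \frac{2}{3}$)
$z{\left(t,L \right)} = L + L t$ ($z{\left(t,L \right)} = L t + L = L + L t$)
$N = 0$ ($N = 0 \left(-3\right) \left(- \frac{2}{3}\right) = 0 \left(- \frac{2}{3}\right) = 0$)
$N - z{\left(w{\left(2,6 \right)},-5 \right)} = 0 - - 5 \left(1 + 4\right) = 0 - \left(-5\right) 5 = 0 - -25 = 0 + 25 = 25$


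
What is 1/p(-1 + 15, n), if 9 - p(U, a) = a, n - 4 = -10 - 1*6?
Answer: 1/21 ≈ 0.047619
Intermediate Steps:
n = -12 (n = 4 + (-10 - 1*6) = 4 + (-10 - 6) = 4 - 16 = -12)
p(U, a) = 9 - a
1/p(-1 + 15, n) = 1/(9 - 1*(-12)) = 1/(9 + 12) = 1/21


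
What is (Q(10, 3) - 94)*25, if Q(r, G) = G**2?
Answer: -2125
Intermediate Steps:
(Q(10, 3) - 94)*25 = (3**2 - 94)*25 = (9 - 94)*25 = -85*25 = -2125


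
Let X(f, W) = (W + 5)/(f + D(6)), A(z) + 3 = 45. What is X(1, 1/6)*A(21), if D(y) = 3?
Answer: 217/4 ≈ 54.250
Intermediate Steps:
A(z) = 42 (A(z) = -3 + 45 = 42)
X(f, W) = (5 + W)/(3 + f) (X(f, W) = (W + 5)/(f + 3) = (5 + W)/(3 + f))
X(1, 1/6)*A(21) = ((5 + 1/6)/(3 + 1))*42 = ((5 + 1/6)/4)*42 = ((1/4)*(31/6))*42 = (31/24)*42 = 217/4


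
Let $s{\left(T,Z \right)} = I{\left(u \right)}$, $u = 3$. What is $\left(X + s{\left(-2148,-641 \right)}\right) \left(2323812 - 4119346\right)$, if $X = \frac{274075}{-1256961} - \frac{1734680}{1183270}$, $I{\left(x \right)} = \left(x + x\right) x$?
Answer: $- \frac{4357241485934329382}{148732424247} \approx -2.9296 \cdot 10^{7}$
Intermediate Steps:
$I{\left(x \right)} = 2 x^{2}$ ($I{\left(x \right)} = 2 x x = 2 x^{2}$)
$s{\left(T,Z \right)} = 18$ ($s{\left(T,Z \right)} = 2 \cdot 3^{2} = 2 \cdot 9 = 18$)
$X = - \frac{250472983273}{148732424247}$ ($X = 274075 \left(- \frac{1}{1256961}\right) - \frac{173468}{118327} = - \frac{274075}{1256961} - \frac{173468}{118327} = - \frac{250472983273}{148732424247} \approx -1.6841$)
$\left(X + s{\left(-2148,-641 \right)}\right) \left(2323812 - 4119346\right) = \left(- \frac{250472983273}{148732424247} + 18\right) \left(2323812 - 4119346\right) = \frac{2426710653173}{148732424247} \left(-1795534\right) = - \frac{4357241485934329382}{148732424247}$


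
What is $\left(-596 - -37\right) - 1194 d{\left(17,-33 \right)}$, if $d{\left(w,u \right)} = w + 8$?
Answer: $-30409$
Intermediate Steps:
$d{\left(w,u \right)} = 8 + w$
$\left(-596 - -37\right) - 1194 d{\left(17,-33 \right)} = \left(-596 - -37\right) - 1194 \left(8 + 17\right) = \left(-596 + 37\right) - 29850 = -559 - 29850 = -30409$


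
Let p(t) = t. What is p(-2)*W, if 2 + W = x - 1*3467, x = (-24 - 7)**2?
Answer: 5016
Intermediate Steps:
x = 961 (x = (-31)**2 = 961)
W = -2508 (W = -2 + (961 - 1*3467) = -2 + (961 - 3467) = -2 - 2506 = -2508)
p(-2)*W = -2*(-2508) = 5016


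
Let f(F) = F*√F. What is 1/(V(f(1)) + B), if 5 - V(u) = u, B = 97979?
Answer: 1/97983 ≈ 1.0206e-5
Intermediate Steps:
f(F) = F^(3/2)
V(u) = 5 - u
1/(V(f(1)) + B) = 1/((5 - 1^(3/2)) + 97979) = 1/((5 - 1*1) + 97979) = 1/((5 - 1) + 97979) = 1/(4 + 97979) = 1/97983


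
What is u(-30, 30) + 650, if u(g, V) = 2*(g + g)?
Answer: 530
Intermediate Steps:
u(g, V) = 4*g (u(g, V) = 2*(2*g) = 4*g)
u(-30, 30) + 650 = 4*(-30) + 650 = -120 + 650 = 530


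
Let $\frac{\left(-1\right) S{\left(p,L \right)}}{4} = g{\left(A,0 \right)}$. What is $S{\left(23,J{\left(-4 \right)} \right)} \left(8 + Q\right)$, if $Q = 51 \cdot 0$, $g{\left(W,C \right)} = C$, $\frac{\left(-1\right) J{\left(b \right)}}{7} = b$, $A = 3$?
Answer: $0$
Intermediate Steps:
$J{\left(b \right)} = - 7 b$
$S{\left(p,L \right)} = 0$ ($S{\left(p,L \right)} = \left(-4\right) 0 = 0$)
$Q = 0$
$S{\left(23,J{\left(-4 \right)} \right)} \left(8 + Q\right) = 0 \left(8 + 0\right) = 0 \cdot 8 = 0$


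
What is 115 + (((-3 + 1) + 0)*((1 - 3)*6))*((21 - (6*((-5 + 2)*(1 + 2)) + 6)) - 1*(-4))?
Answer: 1867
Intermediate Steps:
115 + (((-3 + 1) + 0)*((1 - 3)*6))*((21 - (6*((-5 + 2)*(1 + 2)) + 6)) - 1*(-4)) = 115 + ((-2 + 0)*(-2*6))*((21 - (6*(-3*3) + 6)) + 4) = 115 + (-2*(-12))*((21 - (6*(-9) + 6)) + 4) = 115 + 24*((21 - (-54 + 6)) + 4) = 115 + 24*((21 - 1*(-48)) + 4) = 115 + 24*((21 + 48) + 4) = 115 + 24*(69 + 4) = 115 + 24*73 = 115 + 1752 = 1867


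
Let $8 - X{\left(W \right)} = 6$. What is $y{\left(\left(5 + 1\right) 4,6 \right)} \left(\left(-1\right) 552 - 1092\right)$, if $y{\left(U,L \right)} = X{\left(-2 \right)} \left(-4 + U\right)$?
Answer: $-65760$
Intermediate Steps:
$X{\left(W \right)} = 2$ ($X{\left(W \right)} = 8 - 6 = 2$)
$y{\left(U,L \right)} = -8 + 2 U$ ($y{\left(U,L \right)} = 2 \left(-4 + U\right) = -8 + 2 U$)
$y{\left(\left(5 + 1\right) 4,6 \right)} \left(\left(-1\right) 552 - 1092\right) = \left(-8 + 2 \left(5 + 1\right) 4\right) \left(\left(-1\right) 552 - 1092\right) = \left(-8 + 2 \cdot 6 \cdot 4\right) \left(-552 - 1092\right) = \left(-8 + 2 \cdot 24\right) \left(-1644\right) = \left(-8 + 48\right) \left(-1644\right) = 40 \left(-1644\right) = -65760$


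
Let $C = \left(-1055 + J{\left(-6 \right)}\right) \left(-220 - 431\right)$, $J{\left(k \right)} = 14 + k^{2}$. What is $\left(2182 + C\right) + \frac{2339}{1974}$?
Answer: $\frac{1295808977}{1974} \approx 6.5644 \cdot 10^{5}$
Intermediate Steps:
$C = 654255$ ($C = \left(-1055 + \left(14 + \left(-6\right)^{2}\right)\right) \left(-220 - 431\right) = \left(-1055 + \left(14 + 36\right)\right) \left(-651\right) = \left(-1055 + 50\right) \left(-651\right) = \left(-1005\right) \left(-651\right) = 654255$)
$\left(2182 + C\right) + \frac{2339}{1974} = \left(2182 + 654255\right) + \frac{2339}{1974} = 656437 + 2339 \cdot \frac{1}{1974} = 656437 + \frac{2339}{1974} = \frac{1295808977}{1974}$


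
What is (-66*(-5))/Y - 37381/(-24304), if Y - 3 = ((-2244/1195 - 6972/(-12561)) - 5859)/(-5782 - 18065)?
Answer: 121430286591328661/1176540871103024 ≈ 103.21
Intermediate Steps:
Y = 387274809448/119317629855 (Y = 3 + ((-2244/1195 - 6972/(-12561)) - 5859)/(-5782 - 18065) = 3 + ((-2244*1/1195 - 6972*(-1/12561)) - 5859)/(-23847) = 3 + ((-2244/1195 + 2324/4187) - 5859)*(-1/23847) = 3 + (-6618448/5003465 - 5859)*(-1/23847) = 3 - 29321919883/5003465*(-1/23847) = 3 + 29321919883/119317629855 = 387274809448/119317629855 ≈ 3.2457)
(-66*(-5))/Y - 37381/(-24304) = (-66*(-5))/(387274809448/119317629855) - 37381/(-24304) = 330*(119317629855/387274809448) - 37381*(-1/24304) = 19687408926075/193637404724 + 37381/24304 = 121430286591328661/1176540871103024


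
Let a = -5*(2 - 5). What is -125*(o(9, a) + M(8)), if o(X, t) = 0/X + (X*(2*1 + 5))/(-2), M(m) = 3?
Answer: 7125/2 ≈ 3562.5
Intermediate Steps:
a = 15 (a = -5*(-3) = 15)
o(X, t) = -7*X/2 (o(X, t) = 0 + (X*(2 + 5))*(-½) = 0 + (X*7)*(-½) = 0 + (7*X)*(-½) = 0 - 7*X/2 = -7*X/2)
-125*(o(9, a) + M(8)) = -125*(-7/2*9 + 3) = -125*(-63/2 + 3) = -125*(-57/2) = 7125/2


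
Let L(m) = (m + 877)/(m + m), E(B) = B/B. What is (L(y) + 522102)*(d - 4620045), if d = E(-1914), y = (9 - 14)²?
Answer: -60305438952044/25 ≈ -2.4122e+12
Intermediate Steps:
y = 25 (y = (-5)² = 25)
E(B) = 1
L(m) = (877 + m)/(2*m) (L(m) = (877 + m)/((2*m)) = (877 + m)*(1/(2*m)) = (877 + m)/(2*m))
d = 1
(L(y) + 522102)*(d - 4620045) = ((½)*(877 + 25)/25 + 522102)*(1 - 4620045) = ((½)*(1/25)*902 + 522102)*(-4620044) = (451/25 + 522102)*(-4620044) = (13053001/25)*(-4620044) = -60305438952044/25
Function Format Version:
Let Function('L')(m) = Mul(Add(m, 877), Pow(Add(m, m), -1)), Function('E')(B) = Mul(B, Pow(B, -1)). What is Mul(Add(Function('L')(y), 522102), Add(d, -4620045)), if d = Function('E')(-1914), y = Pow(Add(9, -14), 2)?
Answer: Rational(-60305438952044, 25) ≈ -2.4122e+12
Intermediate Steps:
y = 25 (y = Pow(-5, 2) = 25)
Function('E')(B) = 1
Function('L')(m) = Mul(Rational(1, 2), Pow(m, -1), Add(877, m)) (Function('L')(m) = Mul(Add(877, m), Pow(Mul(2, m), -1)) = Mul(Add(877, m), Mul(Rational(1, 2), Pow(m, -1))) = Mul(Rational(1, 2), Pow(m, -1), Add(877, m)))
d = 1
Mul(Add(Function('L')(y), 522102), Add(d, -4620045)) = Mul(Add(Mul(Rational(1, 2), Pow(25, -1), Add(877, 25)), 522102), Add(1, -4620045)) = Mul(Add(Mul(Rational(1, 2), Rational(1, 25), 902), 522102), -4620044) = Mul(Add(Rational(451, 25), 522102), -4620044) = Mul(Rational(13053001, 25), -4620044) = Rational(-60305438952044, 25)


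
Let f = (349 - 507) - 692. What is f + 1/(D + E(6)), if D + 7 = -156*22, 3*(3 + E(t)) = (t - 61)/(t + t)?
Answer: -105371986/123967 ≈ -850.00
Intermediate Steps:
E(t) = -3 + (-61 + t)/(6*t) (E(t) = -3 + ((t - 61)/(t + t))/3 = -3 + ((-61 + t)/((2*t)))/3 = -3 + ((-61 + t)*(1/(2*t)))/3 = -3 + ((-61 + t)/(2*t))/3 = -3 + (-61 + t)/(6*t))
D = -3439 (D = -7 - 156*22 = -7 - 3432 = -3439)
f = -850 (f = -158 - 692 = -850)
f + 1/(D + E(6)) = -850 + 1/(-3439 + (1/6)*(-61 - 17*6)/6) = -850 + 1/(-3439 + (1/6)*(1/6)*(-61 - 102)) = -850 + 1/(-3439 + (1/6)*(1/6)*(-163)) = -850 + 1/(-3439 - 163/36) = -850 + 1/(-123967/36) = -850 - 36/123967 = -105371986/123967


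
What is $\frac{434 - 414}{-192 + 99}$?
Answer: $- \frac{20}{93} \approx -0.21505$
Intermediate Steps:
$\frac{434 - 414}{-192 + 99} = \frac{20}{-93} = 20 \left(- \frac{1}{93}\right) = - \frac{20}{93}$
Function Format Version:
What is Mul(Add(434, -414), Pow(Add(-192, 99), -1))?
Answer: Rational(-20, 93) ≈ -0.21505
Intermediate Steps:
Mul(Add(434, -414), Pow(Add(-192, 99), -1)) = Mul(20, Pow(-93, -1)) = Mul(20, Rational(-1, 93)) = Rational(-20, 93)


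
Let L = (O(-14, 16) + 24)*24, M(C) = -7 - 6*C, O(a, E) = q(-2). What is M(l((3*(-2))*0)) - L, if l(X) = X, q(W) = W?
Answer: -535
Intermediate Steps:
O(a, E) = -2
L = 528 (L = (-2 + 24)*24 = 22*24 = 528)
M(l((3*(-2))*0)) - L = (-7 - 6*3*(-2)*0) - 1*528 = (-7 - (-36)*0) - 528 = (-7 - 6*0) - 528 = (-7 + 0) - 528 = -7 - 528 = -535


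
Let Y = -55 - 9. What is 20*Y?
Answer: -1280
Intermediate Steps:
Y = -64
20*Y = 20*(-64) = -1280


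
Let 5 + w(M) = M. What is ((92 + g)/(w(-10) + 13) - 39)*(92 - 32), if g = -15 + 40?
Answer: -5850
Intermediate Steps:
w(M) = -5 + M
g = 25
((92 + g)/(w(-10) + 13) - 39)*(92 - 32) = ((92 + 25)/((-5 - 10) + 13) - 39)*(92 - 32) = (117/(-15 + 13) - 39)*60 = (117/(-2) - 39)*60 = (117*(-½) - 39)*60 = (-117/2 - 39)*60 = -195/2*60 = -5850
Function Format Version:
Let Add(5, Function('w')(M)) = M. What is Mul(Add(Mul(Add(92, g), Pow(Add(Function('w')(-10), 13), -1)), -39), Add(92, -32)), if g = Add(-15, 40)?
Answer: -5850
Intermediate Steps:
Function('w')(M) = Add(-5, M)
g = 25
Mul(Add(Mul(Add(92, g), Pow(Add(Function('w')(-10), 13), -1)), -39), Add(92, -32)) = Mul(Add(Mul(Add(92, 25), Pow(Add(Add(-5, -10), 13), -1)), -39), Add(92, -32)) = Mul(Add(Mul(117, Pow(Add(-15, 13), -1)), -39), 60) = Mul(Add(Mul(117, Pow(-2, -1)), -39), 60) = Mul(Add(Mul(117, Rational(-1, 2)), -39), 60) = Mul(Add(Rational(-117, 2), -39), 60) = Mul(Rational(-195, 2), 60) = -5850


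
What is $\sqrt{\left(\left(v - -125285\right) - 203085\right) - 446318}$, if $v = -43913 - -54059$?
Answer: $6 i \sqrt{14277} \approx 716.92 i$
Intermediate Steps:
$v = 10146$ ($v = -43913 + 54059 = 10146$)
$\sqrt{\left(\left(v - -125285\right) - 203085\right) - 446318} = \sqrt{\left(\left(10146 - -125285\right) - 203085\right) - 446318} = \sqrt{\left(\left(10146 + 125285\right) - 203085\right) - 446318} = \sqrt{\left(135431 - 203085\right) - 446318} = \sqrt{-67654 - 446318} = \sqrt{-513972} = 6 i \sqrt{14277}$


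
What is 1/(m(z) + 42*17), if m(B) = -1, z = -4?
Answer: 1/713 ≈ 0.0014025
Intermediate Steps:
1/(m(z) + 42*17) = 1/(-1 + 42*17) = 1/(-1 + 714) = 1/713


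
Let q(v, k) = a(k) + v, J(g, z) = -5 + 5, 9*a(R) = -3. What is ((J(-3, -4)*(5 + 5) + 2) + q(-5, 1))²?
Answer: 100/9 ≈ 11.111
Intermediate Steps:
a(R) = -⅓ (a(R) = (⅑)*(-3) = -⅓)
J(g, z) = 0
q(v, k) = -⅓ + v
((J(-3, -4)*(5 + 5) + 2) + q(-5, 1))² = ((0*(5 + 5) + 2) + (-⅓ - 5))² = ((0*10 + 2) - 16/3)² = ((0 + 2) - 16/3)² = (2 - 16/3)² = (-10/3)² = 100/9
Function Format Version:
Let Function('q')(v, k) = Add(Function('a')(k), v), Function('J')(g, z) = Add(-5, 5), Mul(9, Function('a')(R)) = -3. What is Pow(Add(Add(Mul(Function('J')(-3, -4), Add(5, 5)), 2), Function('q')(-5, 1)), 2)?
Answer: Rational(100, 9) ≈ 11.111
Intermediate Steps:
Function('a')(R) = Rational(-1, 3) (Function('a')(R) = Mul(Rational(1, 9), -3) = Rational(-1, 3))
Function('J')(g, z) = 0
Function('q')(v, k) = Add(Rational(-1, 3), v)
Pow(Add(Add(Mul(Function('J')(-3, -4), Add(5, 5)), 2), Function('q')(-5, 1)), 2) = Pow(Add(Add(Mul(0, Add(5, 5)), 2), Add(Rational(-1, 3), -5)), 2) = Pow(Add(Add(Mul(0, 10), 2), Rational(-16, 3)), 2) = Pow(Add(Add(0, 2), Rational(-16, 3)), 2) = Pow(Add(2, Rational(-16, 3)), 2) = Pow(Rational(-10, 3), 2) = Rational(100, 9)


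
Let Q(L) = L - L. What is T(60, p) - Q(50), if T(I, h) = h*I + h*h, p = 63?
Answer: 7749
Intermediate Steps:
Q(L) = 0
T(I, h) = h² + I*h (T(I, h) = I*h + h² = h² + I*h)
T(60, p) - Q(50) = 63*(60 + 63) - 1*0 = 63*123 + 0 = 7749 + 0 = 7749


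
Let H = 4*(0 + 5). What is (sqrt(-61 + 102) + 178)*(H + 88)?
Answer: 19224 + 108*sqrt(41) ≈ 19916.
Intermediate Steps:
H = 20 (H = 4*5 = 20)
(sqrt(-61 + 102) + 178)*(H + 88) = (sqrt(-61 + 102) + 178)*(20 + 88) = (sqrt(41) + 178)*108 = (178 + sqrt(41))*108 = 19224 + 108*sqrt(41)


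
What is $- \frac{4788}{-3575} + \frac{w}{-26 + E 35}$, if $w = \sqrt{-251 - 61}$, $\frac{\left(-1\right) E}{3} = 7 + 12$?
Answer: $\frac{4788}{3575} - \frac{2 i \sqrt{78}}{2021} \approx 1.3393 - 0.00874 i$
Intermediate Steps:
$E = -57$ ($E = - 3 \left(7 + 12\right) = \left(-3\right) 19 = -57$)
$w = 2 i \sqrt{78}$ ($w = \sqrt{-251 + \left(-583 + 522\right)} = \sqrt{-251 - 61} = \sqrt{-312} = 2 i \sqrt{78} \approx 17.664 i$)
$- \frac{4788}{-3575} + \frac{w}{-26 + E 35} = - \frac{4788}{-3575} + \frac{2 i \sqrt{78}}{-26 - 1995} = \left(-4788\right) \left(- \frac{1}{3575}\right) + \frac{2 i \sqrt{78}}{-26 - 1995} = \frac{4788}{3575} + \frac{2 i \sqrt{78}}{-2021} = \frac{4788}{3575} + 2 i \sqrt{78} \left(- \frac{1}{2021}\right) = \frac{4788}{3575} - \frac{2 i \sqrt{78}}{2021}$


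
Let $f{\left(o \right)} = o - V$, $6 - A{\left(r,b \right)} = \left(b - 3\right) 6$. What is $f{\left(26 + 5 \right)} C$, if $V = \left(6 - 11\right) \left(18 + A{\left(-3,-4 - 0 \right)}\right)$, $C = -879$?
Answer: $-317319$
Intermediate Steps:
$A{\left(r,b \right)} = 24 - 6 b$ ($A{\left(r,b \right)} = 6 - \left(b - 3\right) 6 = 6 - \left(-3 + b\right) 6 = 6 - \left(-18 + 6 b\right) = 24 - 6 b$)
$V = -330$ ($V = \left(6 - 11\right) \left(18 + \left(24 - 6 \left(-4 - 0\right)\right)\right) = - 5 \left(18 + \left(24 - 6 \left(-4 + 0\right)\right)\right) = - 5 \left(18 + \left(24 - -24\right)\right) = - 5 \left(18 + \left(24 + 24\right)\right) = - 5 \left(18 + 48\right) = \left(-5\right) 66 = -330$)
$f{\left(o \right)} = 330 + o$ ($f{\left(o \right)} = o - -330 = o + 330 = 330 + o$)
$f{\left(26 + 5 \right)} C = \left(330 + \left(26 + 5\right)\right) \left(-879\right) = \left(330 + 31\right) \left(-879\right) = 361 \left(-879\right) = -317319$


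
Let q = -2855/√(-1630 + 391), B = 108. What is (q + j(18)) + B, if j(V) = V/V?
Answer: 109 + 2855*I*√1239/1239 ≈ 109.0 + 81.109*I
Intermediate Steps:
q = 2855*I*√1239/1239 (q = -2855*(-I*√1239/1239) = -(-2855)*I*√1239/1239 = 2855*I*√1239/1239 ≈ 81.109*I)
j(V) = 1
(q + j(18)) + B = (2855*I*√1239/1239 + 1) + 108 = (1 + 2855*I*√1239/1239) + 108 = 109 + 2855*I*√1239/1239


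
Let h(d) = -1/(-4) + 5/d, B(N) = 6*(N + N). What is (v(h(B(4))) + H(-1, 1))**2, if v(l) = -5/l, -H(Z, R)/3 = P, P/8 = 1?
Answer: 419904/289 ≈ 1453.0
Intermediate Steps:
P = 8 (P = 8*1 = 8)
H(Z, R) = -24 (H(Z, R) = -3*8 = -24)
B(N) = 12*N (B(N) = 6*(2*N) = 12*N)
h(d) = 1/4 + 5/d (h(d) = -1*(-1/4) + 5/d = 1/4 + 5/d)
(v(h(B(4))) + H(-1, 1))**2 = (-5*192/(20 + 12*4) - 24)**2 = (-5*192/(20 + 48) - 24)**2 = (-5/((1/4)*(1/48)*68) - 24)**2 = (-5/17/48 - 24)**2 = (-5*48/17 - 24)**2 = (-240/17 - 24)**2 = (-648/17)**2 = 419904/289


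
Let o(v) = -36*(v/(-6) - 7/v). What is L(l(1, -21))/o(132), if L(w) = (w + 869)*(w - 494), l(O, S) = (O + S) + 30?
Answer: -1559932/2911 ≈ -535.88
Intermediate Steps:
l(O, S) = 30 + O + S
L(w) = (-494 + w)*(869 + w) (L(w) = (869 + w)*(-494 + w) = (-494 + w)*(869 + w))
o(v) = 6*v + 252/v (o(v) = -36*(v*(-⅙) - 7/v) = -36*(-v/6 - 7/v) = -36*(-7/v - v/6) = 6*v + 252/v)
L(l(1, -21))/o(132) = (-429286 + (30 + 1 - 21)² + 375*(30 + 1 - 21))/(6*132 + 252/132) = (-429286 + 10² + 375*10)/(792 + 252*(1/132)) = (-429286 + 100 + 3750)/(792 + 21/11) = -425436/8733/11 = -425436*11/8733 = -1559932/2911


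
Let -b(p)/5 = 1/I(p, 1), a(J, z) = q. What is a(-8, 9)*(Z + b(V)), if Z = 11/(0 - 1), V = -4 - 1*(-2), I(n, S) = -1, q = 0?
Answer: 0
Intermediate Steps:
a(J, z) = 0
V = -2 (V = -4 + 2 = -2)
b(p) = 5 (b(p) = -5/(-1) = -5*(-1) = 5)
Z = -11 (Z = 11/(-1) = -1*11 = -11)
a(-8, 9)*(Z + b(V)) = 0*(-11 + 5) = 0*(-6) = 0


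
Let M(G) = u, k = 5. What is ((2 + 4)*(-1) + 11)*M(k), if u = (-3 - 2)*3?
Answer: -75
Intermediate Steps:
u = -15 (u = -5*3 = -15)
M(G) = -15
((2 + 4)*(-1) + 11)*M(k) = ((2 + 4)*(-1) + 11)*(-15) = (6*(-1) + 11)*(-15) = (-6 + 11)*(-15) = 5*(-15) = -75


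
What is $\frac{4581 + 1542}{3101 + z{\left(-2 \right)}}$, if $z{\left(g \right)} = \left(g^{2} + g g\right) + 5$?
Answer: $\frac{2041}{1038} \approx 1.9663$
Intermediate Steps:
$z{\left(g \right)} = 5 + 2 g^{2}$ ($z{\left(g \right)} = \left(g^{2} + g^{2}\right) + 5 = 2 g^{2} + 5 = 5 + 2 g^{2}$)
$\frac{4581 + 1542}{3101 + z{\left(-2 \right)}} = \frac{4581 + 1542}{3101 + \left(5 + 2 \left(-2\right)^{2}\right)} = \frac{6123}{3101 + \left(5 + 2 \cdot 4\right)} = \frac{6123}{3101 + \left(5 + 8\right)} = \frac{6123}{3101 + 13} = \frac{6123}{3114} = 6123 \cdot \frac{1}{3114} = \frac{2041}{1038}$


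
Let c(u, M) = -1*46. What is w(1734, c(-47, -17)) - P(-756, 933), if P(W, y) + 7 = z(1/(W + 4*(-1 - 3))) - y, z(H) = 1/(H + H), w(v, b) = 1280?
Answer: 2606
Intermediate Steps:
c(u, M) = -46
z(H) = 1/(2*H)
P(W, y) = -15 + W/2 - y (P(W, y) = -7 + (1/(2*(1/(W + 4*(-1 - 3)))) - y) = -7 + (1/(2*(1/(W + 4*(-4)))) - y) = -7 + (1/(2*(1/(W - 16))) - y) = -7 + (1/(2*(1/(-16 + W))) - y) = -7 + ((-16 + W)/2 - y) = -7 + ((-8 + W/2) - y) = -7 + (-8 + W/2 - y) = -15 + W/2 - y)
w(1734, c(-47, -17)) - P(-756, 933) = 1280 - (-15 + (1/2)*(-756) - 1*933) = 1280 - (-15 - 378 - 933) = 1280 - 1*(-1326) = 1280 + 1326 = 2606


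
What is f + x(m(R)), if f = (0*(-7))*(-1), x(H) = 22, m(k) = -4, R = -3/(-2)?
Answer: 22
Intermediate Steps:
R = 3/2 (R = -3*(-1/2) = 3/2 ≈ 1.5000)
f = 0 (f = 0*(-1) = 0)
f + x(m(R)) = 0 + 22 = 22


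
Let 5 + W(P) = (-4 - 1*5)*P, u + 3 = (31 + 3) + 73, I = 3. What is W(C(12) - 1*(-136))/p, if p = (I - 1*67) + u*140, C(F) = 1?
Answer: -619/7248 ≈ -0.085403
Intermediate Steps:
u = 104 (u = -3 + ((31 + 3) + 73) = -3 + (34 + 73) = -3 + 107 = 104)
W(P) = -5 - 9*P (W(P) = -5 + (-4 - 1*5)*P = -5 + (-4 - 5)*P = -5 - 9*P)
p = 14496 (p = (3 - 1*67) + 104*140 = (3 - 67) + 14560 = -64 + 14560 = 14496)
W(C(12) - 1*(-136))/p = (-5 - 9*(1 - 1*(-136)))/14496 = (-5 - 9*(1 + 136))*(1/14496) = (-5 - 9*137)*(1/14496) = (-5 - 1233)*(1/14496) = -1238*1/14496 = -619/7248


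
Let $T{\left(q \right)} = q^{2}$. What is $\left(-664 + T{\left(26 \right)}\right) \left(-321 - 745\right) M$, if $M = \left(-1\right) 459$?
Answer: $5871528$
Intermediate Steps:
$M = -459$
$\left(-664 + T{\left(26 \right)}\right) \left(-321 - 745\right) M = \left(-664 + 26^{2}\right) \left(-321 - 745\right) \left(-459\right) = \left(-664 + 676\right) \left(-1066\right) \left(-459\right) = 12 \left(-1066\right) \left(-459\right) = \left(-12792\right) \left(-459\right) = 5871528$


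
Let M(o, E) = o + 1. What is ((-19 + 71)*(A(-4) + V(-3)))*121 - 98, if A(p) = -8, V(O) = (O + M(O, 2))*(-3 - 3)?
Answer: 138326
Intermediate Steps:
M(o, E) = 1 + o
V(O) = -6 - 12*O (V(O) = (O + (1 + O))*(-3 - 3) = (1 + 2*O)*(-6) = -6 - 12*O)
((-19 + 71)*(A(-4) + V(-3)))*121 - 98 = ((-19 + 71)*(-8 + (-6 - 12*(-3))))*121 - 98 = (52*(-8 + (-6 + 36)))*121 - 98 = (52*(-8 + 30))*121 - 98 = (52*22)*121 - 98 = 1144*121 - 98 = 138424 - 98 = 138326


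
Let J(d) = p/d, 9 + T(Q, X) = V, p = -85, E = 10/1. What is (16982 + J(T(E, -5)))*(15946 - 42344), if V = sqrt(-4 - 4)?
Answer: -39918078874/89 - 4487660*I*sqrt(2)/89 ≈ -4.4852e+8 - 71309.0*I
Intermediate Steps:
E = 10 (E = 10*1 = 10)
V = 2*I*sqrt(2) (V = sqrt(-8) = 2*I*sqrt(2) ≈ 2.8284*I)
T(Q, X) = -9 + 2*I*sqrt(2)
J(d) = -85/d
(16982 + J(T(E, -5)))*(15946 - 42344) = (16982 - 85/(-9 + 2*I*sqrt(2)))*(15946 - 42344) = (16982 - 85/(-9 + 2*I*sqrt(2)))*(-26398) = -448290836 + 2243830/(-9 + 2*I*sqrt(2))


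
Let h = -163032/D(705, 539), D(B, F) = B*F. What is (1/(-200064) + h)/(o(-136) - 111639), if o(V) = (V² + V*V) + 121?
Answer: 10872404681/1888571307490560 ≈ 5.7569e-6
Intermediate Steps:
o(V) = 121 + 2*V² (o(V) = (V² + V²) + 121 = 2*V² + 121 = 121 + 2*V²)
h = -54344/126665 (h = -163032/(705*539) = -163032/379995 = -163032*1/379995 = -54344/126665 ≈ -0.42904)
(1/(-200064) + h)/(o(-136) - 111639) = (1/(-200064) - 54344/126665)/((121 + 2*(-136)²) - 111639) = (-1/200064 - 54344/126665)/((121 + 2*18496) - 111639) = -10872404681/(25341106560*((121 + 36992) - 111639)) = -10872404681/(25341106560*(37113 - 111639)) = -10872404681/25341106560/(-74526) = -10872404681/25341106560*(-1/74526) = 10872404681/1888571307490560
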